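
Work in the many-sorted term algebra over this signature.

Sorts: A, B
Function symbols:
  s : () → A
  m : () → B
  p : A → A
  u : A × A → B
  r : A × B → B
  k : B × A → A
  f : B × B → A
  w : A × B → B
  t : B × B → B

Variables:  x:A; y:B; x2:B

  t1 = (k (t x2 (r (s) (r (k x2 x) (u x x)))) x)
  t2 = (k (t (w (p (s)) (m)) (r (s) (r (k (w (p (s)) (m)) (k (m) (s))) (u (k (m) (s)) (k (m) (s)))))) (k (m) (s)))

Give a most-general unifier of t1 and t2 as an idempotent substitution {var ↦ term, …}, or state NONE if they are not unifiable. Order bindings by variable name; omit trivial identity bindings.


{x ↦ (k (m) (s)), x2 ↦ (w (p (s)) (m))}


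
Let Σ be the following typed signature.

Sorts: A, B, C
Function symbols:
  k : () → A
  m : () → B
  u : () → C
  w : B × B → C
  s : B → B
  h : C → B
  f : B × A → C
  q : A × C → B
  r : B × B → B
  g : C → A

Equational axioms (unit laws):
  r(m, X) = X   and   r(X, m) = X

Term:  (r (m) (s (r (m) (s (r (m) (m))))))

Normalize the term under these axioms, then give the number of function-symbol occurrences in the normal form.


size = 3

1. (r (m) (s (r (m) (s (r (m) (m))))))  →  (s (r (m) (s (r (m) (m)))))
2. (s (r (m) (s (r (m) (m)))))  →  (s (s (r (m) (m))))
3. (s (s (r (m) (m))))  →  (s (s (m)))
normal form: (s (s (m)))


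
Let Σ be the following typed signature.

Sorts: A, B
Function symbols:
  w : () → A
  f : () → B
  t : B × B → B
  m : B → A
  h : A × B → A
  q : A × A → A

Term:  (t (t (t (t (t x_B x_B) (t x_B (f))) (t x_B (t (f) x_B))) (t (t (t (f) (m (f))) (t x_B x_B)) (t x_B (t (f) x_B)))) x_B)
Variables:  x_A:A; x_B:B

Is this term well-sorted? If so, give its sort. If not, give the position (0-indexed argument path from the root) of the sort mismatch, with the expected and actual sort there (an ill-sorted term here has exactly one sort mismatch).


ill-sorted at position [0, 1, 0, 0, 1]: expected B, got A

          x_B : B
          x_B : B
        (t x_B x_B) : B
          x_B : B
          (f) : B
        (t x_B (f)) : B
      (t (t x_B x_B) (t x_B (f))) : B
        x_B : B
          (f) : B
          x_B : B
        (t (f) x_B) : B
      (t x_B (t (f) x_B)) : B
    (t (t (t x_B x_B) (t x_B (f))) (t x_B (t (f) x_B))) : B
          (f) : B
            (f) : B
          (m (f)) : A
        (t (f) (m (f))) : ✗ arg 1 at [0, 1, 0, 0, 1] has sort A, expected B
          x_B : B
          x_B : B
        (t x_B x_B) : B
        x_B : B
          (f) : B
          x_B : B
        (t (f) x_B) : B
      (t x_B (t (f) x_B)) : B
  x_B : B


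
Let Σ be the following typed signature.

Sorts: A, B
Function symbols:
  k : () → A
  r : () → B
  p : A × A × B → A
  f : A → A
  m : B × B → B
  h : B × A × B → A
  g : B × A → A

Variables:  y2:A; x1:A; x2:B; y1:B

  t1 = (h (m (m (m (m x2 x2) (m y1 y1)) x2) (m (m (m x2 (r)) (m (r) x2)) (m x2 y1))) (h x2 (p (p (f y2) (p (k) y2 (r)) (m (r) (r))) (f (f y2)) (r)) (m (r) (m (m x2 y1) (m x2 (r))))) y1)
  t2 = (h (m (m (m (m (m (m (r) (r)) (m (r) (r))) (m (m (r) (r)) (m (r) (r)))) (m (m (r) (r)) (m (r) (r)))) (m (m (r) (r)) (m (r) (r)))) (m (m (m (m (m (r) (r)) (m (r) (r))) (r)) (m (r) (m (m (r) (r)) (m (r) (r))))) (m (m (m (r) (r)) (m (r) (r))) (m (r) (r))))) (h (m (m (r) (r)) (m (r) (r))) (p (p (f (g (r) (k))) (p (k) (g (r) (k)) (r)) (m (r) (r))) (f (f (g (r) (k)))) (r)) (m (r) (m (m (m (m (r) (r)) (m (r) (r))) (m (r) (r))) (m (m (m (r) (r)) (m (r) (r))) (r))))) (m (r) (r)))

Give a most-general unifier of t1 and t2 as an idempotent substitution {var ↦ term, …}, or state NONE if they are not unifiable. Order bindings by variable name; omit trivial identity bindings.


{x2 ↦ (m (m (r) (r)) (m (r) (r))), y1 ↦ (m (r) (r)), y2 ↦ (g (r) (k))}


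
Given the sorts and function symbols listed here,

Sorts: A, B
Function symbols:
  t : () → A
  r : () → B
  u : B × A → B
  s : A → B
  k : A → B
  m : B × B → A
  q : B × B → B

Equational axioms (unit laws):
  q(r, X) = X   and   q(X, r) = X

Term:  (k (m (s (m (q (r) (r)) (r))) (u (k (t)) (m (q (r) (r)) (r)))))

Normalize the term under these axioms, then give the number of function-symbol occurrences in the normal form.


size = 12

1. (k (m (s (m (q (r) (r)) (r))) (u (k (t)) (m (q (r) (r)) (r)))))  →  (k (m (s (m (r) (r))) (u (k (t)) (m (q (r) (r)) (r)))))
2. (k (m (s (m (r) (r))) (u (k (t)) (m (q (r) (r)) (r)))))  →  (k (m (s (m (r) (r))) (u (k (t)) (m (r) (r)))))
normal form: (k (m (s (m (r) (r))) (u (k (t)) (m (r) (r)))))


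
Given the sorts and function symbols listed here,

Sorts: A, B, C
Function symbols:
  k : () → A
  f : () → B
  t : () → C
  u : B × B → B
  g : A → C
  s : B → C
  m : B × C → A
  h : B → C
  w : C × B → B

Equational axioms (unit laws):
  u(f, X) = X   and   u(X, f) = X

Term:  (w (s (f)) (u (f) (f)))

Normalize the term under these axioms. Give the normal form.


normal form = (w (s (f)) (f))

1. (w (s (f)) (u (f) (f)))  →  (w (s (f)) (f))


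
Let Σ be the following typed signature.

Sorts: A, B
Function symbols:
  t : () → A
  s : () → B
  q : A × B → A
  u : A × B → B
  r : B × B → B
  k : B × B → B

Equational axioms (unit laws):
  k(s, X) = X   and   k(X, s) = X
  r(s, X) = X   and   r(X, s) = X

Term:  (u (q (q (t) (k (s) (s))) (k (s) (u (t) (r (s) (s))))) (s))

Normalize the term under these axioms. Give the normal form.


normal form = (u (q (q (t) (s)) (u (t) (s))) (s))

1. (u (q (q (t) (k (s) (s))) (k (s) (u (t) (r (s) (s))))) (s))  →  (u (q (q (t) (s)) (k (s) (u (t) (r (s) (s))))) (s))
2. (u (q (q (t) (s)) (k (s) (u (t) (r (s) (s))))) (s))  →  (u (q (q (t) (s)) (u (t) (r (s) (s)))) (s))
3. (u (q (q (t) (s)) (u (t) (r (s) (s)))) (s))  →  (u (q (q (t) (s)) (u (t) (s))) (s))


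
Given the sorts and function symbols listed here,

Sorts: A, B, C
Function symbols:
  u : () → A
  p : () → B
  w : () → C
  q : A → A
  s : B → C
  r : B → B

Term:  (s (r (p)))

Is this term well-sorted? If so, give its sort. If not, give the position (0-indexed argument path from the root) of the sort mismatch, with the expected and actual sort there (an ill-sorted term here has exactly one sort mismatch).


    (p) : B
  (r (p)) : B
(s (r (p))) : C

well-sorted; sort = C


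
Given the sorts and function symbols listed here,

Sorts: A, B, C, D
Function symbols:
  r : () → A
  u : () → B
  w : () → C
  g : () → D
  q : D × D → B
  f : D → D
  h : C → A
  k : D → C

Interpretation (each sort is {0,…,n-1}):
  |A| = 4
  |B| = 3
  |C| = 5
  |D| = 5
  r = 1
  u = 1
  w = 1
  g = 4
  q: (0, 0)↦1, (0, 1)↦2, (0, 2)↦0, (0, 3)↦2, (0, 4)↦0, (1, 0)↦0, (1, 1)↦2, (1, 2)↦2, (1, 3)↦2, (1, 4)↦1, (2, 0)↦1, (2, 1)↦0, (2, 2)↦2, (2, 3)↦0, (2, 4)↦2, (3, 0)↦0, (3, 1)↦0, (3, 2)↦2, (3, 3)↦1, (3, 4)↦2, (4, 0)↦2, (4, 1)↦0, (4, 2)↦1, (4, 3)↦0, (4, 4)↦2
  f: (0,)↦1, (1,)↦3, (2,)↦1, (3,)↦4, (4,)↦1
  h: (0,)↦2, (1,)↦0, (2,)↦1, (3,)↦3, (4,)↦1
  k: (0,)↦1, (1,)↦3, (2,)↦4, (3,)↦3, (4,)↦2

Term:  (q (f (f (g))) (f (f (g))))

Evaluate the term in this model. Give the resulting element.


value = 1

  g = 4
  (f (g)) = f(4,) = 1
  (f (f (g))) = f(1,) = 3
  g = 4
  (f (g)) = f(4,) = 1
  (f (f (g))) = f(1,) = 3
  (q (f (f (g))) (f (f (g)))) = q(3, 3) = 1


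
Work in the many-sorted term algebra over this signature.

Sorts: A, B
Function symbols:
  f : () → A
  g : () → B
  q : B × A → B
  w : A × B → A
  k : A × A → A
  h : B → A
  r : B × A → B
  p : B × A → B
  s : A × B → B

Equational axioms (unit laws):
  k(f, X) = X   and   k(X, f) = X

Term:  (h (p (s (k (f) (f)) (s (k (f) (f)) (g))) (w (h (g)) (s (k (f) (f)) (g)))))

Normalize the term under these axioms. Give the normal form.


1. (h (p (s (k (f) (f)) (s (k (f) (f)) (g))) (w (h (g)) (s (k (f) (f)) (g)))))  →  (h (p (s (f) (s (k (f) (f)) (g))) (w (h (g)) (s (k (f) (f)) (g)))))
2. (h (p (s (f) (s (k (f) (f)) (g))) (w (h (g)) (s (k (f) (f)) (g)))))  →  (h (p (s (f) (s (f) (g))) (w (h (g)) (s (k (f) (f)) (g)))))
3. (h (p (s (f) (s (f) (g))) (w (h (g)) (s (k (f) (f)) (g)))))  →  (h (p (s (f) (s (f) (g))) (w (h (g)) (s (f) (g)))))

normal form = (h (p (s (f) (s (f) (g))) (w (h (g)) (s (f) (g)))))


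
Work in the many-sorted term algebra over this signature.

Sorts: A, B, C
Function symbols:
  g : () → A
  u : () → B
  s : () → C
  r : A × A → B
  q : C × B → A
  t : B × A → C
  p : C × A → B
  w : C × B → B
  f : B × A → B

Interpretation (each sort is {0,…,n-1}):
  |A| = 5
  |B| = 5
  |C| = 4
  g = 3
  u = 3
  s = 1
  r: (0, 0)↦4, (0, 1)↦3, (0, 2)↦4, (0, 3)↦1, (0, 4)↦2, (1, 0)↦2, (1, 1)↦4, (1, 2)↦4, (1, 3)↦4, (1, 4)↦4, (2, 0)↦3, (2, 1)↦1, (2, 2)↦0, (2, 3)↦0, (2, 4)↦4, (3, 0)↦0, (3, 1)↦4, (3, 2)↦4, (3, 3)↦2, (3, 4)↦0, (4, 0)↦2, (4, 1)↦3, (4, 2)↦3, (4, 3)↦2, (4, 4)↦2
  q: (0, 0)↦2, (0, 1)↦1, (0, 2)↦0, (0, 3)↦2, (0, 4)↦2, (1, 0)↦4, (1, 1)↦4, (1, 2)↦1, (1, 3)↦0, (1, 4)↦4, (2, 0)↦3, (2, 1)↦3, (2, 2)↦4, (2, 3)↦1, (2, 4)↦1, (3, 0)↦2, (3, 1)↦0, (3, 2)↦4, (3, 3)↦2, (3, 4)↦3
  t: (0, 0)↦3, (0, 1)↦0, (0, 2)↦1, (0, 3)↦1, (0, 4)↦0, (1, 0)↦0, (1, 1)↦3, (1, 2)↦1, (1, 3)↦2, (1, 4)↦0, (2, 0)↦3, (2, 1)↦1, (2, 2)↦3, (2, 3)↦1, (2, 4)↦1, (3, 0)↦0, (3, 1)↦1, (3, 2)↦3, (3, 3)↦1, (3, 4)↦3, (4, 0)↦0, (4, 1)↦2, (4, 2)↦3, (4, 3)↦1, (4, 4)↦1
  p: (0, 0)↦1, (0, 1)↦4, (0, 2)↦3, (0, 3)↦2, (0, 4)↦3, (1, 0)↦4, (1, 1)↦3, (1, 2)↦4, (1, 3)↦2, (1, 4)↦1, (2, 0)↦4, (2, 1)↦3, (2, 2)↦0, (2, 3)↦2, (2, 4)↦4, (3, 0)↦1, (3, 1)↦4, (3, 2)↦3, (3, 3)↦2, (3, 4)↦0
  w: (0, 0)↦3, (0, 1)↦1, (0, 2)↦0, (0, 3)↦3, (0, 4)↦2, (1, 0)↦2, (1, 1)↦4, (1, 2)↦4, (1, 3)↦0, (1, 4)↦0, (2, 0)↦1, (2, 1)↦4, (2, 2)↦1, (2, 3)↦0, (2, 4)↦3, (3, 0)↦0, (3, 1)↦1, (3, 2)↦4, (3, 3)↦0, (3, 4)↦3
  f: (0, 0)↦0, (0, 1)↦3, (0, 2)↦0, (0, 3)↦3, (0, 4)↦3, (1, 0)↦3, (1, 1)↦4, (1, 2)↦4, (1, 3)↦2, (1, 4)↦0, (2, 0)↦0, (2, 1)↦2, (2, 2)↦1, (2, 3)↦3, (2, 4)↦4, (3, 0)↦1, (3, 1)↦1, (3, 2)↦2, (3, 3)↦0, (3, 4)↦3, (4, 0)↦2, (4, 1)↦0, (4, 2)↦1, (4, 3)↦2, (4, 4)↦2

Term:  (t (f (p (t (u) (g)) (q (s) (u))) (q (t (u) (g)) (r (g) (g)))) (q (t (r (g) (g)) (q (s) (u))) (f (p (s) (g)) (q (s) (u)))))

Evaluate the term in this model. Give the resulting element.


value = 1

  u = 3
  g = 3
  (t (u) (g)) = t(3, 3) = 1
  s = 1
  u = 3
  (q (s) (u)) = q(1, 3) = 0
  (p (t (u) (g)) (q (s) (u))) = p(1, 0) = 4
  u = 3
  g = 3
  (t (u) (g)) = t(3, 3) = 1
  g = 3
  g = 3
  (r (g) (g)) = r(3, 3) = 2
  (q (t (u) (g)) (r (g) (g))) = q(1, 2) = 1
  (f (p (t (u) (g)) (q (s) (u))) (q (t (u) (g)) (r (g) (g)))) = f(4, 1) = 0
  g = 3
  g = 3
  (r (g) (g)) = r(3, 3) = 2
  s = 1
  u = 3
  (q (s) (u)) = q(1, 3) = 0
  (t (r (g) (g)) (q (s) (u))) = t(2, 0) = 3
  s = 1
  g = 3
  (p (s) (g)) = p(1, 3) = 2
  s = 1
  u = 3
  (q (s) (u)) = q(1, 3) = 0
  (f (p (s) (g)) (q (s) (u))) = f(2, 0) = 0
  (q (t (r (g) (g)) (q (s) (u))) (f (p (s) (g)) (q (s) (u)))) = q(3, 0) = 2
  (t (f (p (t (u) (g)) (q (s) (u))) (q (t (u) (g)) (r (g) (g)))) (q (t (r (g) (g)) (q (s) (u))) (f (p (s) (g)) (q (s) (u))))) = t(0, 2) = 1


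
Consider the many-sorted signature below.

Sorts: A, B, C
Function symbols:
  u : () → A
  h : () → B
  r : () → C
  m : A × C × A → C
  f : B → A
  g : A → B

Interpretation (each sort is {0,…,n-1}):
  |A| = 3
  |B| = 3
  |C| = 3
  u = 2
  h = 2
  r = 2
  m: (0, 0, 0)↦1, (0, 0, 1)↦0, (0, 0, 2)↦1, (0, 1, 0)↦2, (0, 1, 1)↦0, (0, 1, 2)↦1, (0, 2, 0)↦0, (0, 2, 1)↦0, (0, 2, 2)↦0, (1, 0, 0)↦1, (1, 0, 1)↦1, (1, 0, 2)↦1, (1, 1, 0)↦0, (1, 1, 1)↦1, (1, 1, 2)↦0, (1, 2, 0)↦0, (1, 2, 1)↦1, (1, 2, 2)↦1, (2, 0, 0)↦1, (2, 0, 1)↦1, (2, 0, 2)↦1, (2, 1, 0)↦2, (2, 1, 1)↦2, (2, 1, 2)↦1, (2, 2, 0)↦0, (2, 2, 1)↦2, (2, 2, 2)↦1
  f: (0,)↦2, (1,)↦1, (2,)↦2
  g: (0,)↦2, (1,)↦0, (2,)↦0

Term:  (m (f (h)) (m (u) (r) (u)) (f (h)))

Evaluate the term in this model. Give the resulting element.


value = 1

  h = 2
  (f (h)) = f(2,) = 2
  u = 2
  r = 2
  u = 2
  (m (u) (r) (u)) = m(2, 2, 2) = 1
  h = 2
  (f (h)) = f(2,) = 2
  (m (f (h)) (m (u) (r) (u)) (f (h))) = m(2, 1, 2) = 1


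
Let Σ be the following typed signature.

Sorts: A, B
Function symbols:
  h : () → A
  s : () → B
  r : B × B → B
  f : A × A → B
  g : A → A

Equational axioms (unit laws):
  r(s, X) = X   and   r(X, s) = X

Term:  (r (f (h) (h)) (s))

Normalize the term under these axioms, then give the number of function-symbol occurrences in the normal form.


size = 3

1. (r (f (h) (h)) (s))  →  (f (h) (h))
normal form: (f (h) (h))


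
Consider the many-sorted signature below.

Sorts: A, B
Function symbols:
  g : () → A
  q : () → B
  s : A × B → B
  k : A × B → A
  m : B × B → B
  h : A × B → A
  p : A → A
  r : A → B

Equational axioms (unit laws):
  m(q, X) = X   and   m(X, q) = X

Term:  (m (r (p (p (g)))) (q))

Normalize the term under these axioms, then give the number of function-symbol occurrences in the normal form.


size = 4

1. (m (r (p (p (g)))) (q))  →  (r (p (p (g))))
normal form: (r (p (p (g))))


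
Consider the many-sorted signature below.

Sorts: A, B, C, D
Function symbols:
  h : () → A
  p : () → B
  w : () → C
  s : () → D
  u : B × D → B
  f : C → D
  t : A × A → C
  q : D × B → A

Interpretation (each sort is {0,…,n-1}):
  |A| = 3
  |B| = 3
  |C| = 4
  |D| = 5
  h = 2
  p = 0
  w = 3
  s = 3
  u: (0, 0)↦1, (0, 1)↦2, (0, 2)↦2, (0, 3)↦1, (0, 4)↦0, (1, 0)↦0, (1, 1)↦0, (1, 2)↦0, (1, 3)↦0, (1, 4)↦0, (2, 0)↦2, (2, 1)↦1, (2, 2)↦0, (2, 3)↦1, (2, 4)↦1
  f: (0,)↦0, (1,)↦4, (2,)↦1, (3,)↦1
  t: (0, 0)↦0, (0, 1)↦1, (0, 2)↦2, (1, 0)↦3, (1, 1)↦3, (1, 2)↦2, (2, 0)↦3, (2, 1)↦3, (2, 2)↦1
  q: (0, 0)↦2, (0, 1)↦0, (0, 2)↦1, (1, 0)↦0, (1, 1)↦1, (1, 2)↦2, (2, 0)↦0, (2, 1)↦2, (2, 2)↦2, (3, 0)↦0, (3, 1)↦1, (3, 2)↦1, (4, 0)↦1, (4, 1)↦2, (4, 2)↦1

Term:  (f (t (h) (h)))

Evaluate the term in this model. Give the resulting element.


  h = 2
  h = 2
  (t (h) (h)) = t(2, 2) = 1
  (f (t (h) (h))) = f(1,) = 4

value = 4


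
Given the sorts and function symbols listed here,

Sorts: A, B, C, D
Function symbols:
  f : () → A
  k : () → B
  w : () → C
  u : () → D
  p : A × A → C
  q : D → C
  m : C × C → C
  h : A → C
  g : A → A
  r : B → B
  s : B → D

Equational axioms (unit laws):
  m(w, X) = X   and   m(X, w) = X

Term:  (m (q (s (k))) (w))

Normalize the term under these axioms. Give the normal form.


normal form = (q (s (k)))

1. (m (q (s (k))) (w))  →  (q (s (k)))


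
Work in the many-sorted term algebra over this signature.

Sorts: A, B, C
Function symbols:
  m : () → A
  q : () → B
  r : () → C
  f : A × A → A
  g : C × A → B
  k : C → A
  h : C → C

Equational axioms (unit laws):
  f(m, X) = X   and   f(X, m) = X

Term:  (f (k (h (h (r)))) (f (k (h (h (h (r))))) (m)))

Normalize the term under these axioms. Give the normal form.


normal form = (f (k (h (h (r)))) (k (h (h (h (r))))))

1. (f (k (h (h (r)))) (f (k (h (h (h (r))))) (m)))  →  (f (k (h (h (r)))) (k (h (h (h (r))))))


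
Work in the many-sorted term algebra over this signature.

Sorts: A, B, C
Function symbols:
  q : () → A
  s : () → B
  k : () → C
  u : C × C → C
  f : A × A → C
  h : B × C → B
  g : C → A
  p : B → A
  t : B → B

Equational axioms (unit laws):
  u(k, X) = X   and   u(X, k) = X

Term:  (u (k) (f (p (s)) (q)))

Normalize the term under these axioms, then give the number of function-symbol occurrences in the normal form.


size = 4

1. (u (k) (f (p (s)) (q)))  →  (f (p (s)) (q))
normal form: (f (p (s)) (q))


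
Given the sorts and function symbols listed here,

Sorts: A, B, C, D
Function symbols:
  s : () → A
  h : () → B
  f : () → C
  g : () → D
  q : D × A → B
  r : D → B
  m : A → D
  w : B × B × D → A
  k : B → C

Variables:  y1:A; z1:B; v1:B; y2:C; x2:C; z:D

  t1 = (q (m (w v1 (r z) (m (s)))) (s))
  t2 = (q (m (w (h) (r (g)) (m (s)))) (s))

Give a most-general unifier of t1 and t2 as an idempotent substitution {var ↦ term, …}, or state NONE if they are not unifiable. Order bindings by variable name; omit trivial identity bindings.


{v1 ↦ (h), z ↦ (g)}


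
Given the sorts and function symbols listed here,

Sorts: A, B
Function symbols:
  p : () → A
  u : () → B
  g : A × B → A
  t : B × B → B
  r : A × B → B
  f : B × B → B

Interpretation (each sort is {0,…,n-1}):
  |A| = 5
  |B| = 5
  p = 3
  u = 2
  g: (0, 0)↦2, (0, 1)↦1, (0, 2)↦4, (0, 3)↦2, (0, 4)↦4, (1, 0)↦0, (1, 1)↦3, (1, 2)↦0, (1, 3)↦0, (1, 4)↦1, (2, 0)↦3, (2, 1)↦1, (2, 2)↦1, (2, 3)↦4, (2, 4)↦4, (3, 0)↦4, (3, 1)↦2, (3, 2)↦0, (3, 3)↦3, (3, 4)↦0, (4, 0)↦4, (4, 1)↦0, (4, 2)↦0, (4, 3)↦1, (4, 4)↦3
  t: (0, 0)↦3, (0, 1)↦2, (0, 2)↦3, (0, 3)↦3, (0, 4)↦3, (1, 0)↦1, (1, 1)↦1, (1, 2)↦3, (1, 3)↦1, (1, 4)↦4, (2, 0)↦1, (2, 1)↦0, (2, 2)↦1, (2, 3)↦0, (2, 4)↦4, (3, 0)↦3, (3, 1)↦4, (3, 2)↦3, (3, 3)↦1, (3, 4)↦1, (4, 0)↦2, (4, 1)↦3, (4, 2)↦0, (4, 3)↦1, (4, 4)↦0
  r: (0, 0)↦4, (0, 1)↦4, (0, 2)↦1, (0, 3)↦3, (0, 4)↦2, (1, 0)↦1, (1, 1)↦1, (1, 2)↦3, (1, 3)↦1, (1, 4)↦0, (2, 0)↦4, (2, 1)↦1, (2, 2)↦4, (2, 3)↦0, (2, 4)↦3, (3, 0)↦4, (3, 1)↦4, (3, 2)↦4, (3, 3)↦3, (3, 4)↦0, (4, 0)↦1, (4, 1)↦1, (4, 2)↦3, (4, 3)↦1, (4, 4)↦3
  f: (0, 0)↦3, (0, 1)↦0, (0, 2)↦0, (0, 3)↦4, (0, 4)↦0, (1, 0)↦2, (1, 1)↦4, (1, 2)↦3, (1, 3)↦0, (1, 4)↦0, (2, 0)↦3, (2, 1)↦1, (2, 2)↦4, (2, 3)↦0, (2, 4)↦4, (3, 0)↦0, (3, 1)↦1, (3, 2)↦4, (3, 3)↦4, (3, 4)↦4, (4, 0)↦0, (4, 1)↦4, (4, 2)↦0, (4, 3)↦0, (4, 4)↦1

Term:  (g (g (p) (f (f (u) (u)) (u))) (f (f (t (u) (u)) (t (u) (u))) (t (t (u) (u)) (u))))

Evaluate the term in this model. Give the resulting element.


  p = 3
  u = 2
  u = 2
  (f (u) (u)) = f(2, 2) = 4
  u = 2
  (f (f (u) (u)) (u)) = f(4, 2) = 0
  (g (p) (f (f (u) (u)) (u))) = g(3, 0) = 4
  u = 2
  u = 2
  (t (u) (u)) = t(2, 2) = 1
  u = 2
  u = 2
  (t (u) (u)) = t(2, 2) = 1
  (f (t (u) (u)) (t (u) (u))) = f(1, 1) = 4
  u = 2
  u = 2
  (t (u) (u)) = t(2, 2) = 1
  u = 2
  (t (t (u) (u)) (u)) = t(1, 2) = 3
  (f (f (t (u) (u)) (t (u) (u))) (t (t (u) (u)) (u))) = f(4, 3) = 0
  (g (g (p) (f (f (u) (u)) (u))) (f (f (t (u) (u)) (t (u) (u))) (t (t (u) (u)) (u)))) = g(4, 0) = 4

value = 4


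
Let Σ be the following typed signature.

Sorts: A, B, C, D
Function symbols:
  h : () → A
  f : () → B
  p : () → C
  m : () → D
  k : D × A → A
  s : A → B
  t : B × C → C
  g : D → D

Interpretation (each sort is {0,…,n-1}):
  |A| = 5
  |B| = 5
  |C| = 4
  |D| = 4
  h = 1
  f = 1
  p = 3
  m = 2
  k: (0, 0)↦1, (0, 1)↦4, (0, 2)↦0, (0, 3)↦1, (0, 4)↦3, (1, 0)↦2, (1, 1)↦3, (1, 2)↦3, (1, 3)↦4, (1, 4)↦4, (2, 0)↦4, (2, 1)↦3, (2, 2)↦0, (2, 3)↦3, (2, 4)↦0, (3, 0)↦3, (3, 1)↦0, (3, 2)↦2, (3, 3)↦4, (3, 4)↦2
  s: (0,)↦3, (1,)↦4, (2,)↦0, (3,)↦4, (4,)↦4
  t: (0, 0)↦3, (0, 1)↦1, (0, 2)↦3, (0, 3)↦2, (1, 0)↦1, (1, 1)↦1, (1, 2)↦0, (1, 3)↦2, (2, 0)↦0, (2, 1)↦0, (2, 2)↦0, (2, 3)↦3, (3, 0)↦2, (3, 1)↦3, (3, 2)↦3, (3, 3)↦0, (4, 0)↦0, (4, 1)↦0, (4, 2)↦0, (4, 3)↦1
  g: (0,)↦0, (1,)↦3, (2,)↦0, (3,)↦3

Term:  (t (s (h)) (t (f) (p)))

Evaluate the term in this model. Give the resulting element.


value = 0

  h = 1
  (s (h)) = s(1,) = 4
  f = 1
  p = 3
  (t (f) (p)) = t(1, 3) = 2
  (t (s (h)) (t (f) (p))) = t(4, 2) = 0


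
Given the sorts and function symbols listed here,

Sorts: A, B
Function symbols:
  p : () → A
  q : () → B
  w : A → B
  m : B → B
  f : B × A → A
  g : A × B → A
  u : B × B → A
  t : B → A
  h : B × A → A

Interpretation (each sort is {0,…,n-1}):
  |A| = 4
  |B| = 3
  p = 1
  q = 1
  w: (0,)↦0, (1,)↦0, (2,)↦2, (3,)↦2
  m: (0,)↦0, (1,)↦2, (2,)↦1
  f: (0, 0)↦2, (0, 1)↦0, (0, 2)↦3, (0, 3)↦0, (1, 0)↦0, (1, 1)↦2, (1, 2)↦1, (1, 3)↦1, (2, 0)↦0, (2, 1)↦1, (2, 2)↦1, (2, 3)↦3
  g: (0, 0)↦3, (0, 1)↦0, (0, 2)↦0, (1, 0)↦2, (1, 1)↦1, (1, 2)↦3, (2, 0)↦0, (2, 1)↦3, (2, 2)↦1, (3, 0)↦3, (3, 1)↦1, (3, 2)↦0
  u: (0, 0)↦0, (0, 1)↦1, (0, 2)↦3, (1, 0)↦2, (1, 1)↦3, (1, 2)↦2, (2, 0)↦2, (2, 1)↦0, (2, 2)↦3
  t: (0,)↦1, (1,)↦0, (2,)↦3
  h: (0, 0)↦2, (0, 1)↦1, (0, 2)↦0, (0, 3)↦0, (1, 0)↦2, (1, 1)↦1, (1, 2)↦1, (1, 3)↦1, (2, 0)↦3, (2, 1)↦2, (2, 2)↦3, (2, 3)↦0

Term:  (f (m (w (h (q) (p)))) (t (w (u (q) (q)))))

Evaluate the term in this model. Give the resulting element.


  q = 1
  p = 1
  (h (q) (p)) = h(1, 1) = 1
  (w (h (q) (p))) = w(1,) = 0
  (m (w (h (q) (p)))) = m(0,) = 0
  q = 1
  q = 1
  (u (q) (q)) = u(1, 1) = 3
  (w (u (q) (q))) = w(3,) = 2
  (t (w (u (q) (q)))) = t(2,) = 3
  (f (m (w (h (q) (p)))) (t (w (u (q) (q))))) = f(0, 3) = 0

value = 0


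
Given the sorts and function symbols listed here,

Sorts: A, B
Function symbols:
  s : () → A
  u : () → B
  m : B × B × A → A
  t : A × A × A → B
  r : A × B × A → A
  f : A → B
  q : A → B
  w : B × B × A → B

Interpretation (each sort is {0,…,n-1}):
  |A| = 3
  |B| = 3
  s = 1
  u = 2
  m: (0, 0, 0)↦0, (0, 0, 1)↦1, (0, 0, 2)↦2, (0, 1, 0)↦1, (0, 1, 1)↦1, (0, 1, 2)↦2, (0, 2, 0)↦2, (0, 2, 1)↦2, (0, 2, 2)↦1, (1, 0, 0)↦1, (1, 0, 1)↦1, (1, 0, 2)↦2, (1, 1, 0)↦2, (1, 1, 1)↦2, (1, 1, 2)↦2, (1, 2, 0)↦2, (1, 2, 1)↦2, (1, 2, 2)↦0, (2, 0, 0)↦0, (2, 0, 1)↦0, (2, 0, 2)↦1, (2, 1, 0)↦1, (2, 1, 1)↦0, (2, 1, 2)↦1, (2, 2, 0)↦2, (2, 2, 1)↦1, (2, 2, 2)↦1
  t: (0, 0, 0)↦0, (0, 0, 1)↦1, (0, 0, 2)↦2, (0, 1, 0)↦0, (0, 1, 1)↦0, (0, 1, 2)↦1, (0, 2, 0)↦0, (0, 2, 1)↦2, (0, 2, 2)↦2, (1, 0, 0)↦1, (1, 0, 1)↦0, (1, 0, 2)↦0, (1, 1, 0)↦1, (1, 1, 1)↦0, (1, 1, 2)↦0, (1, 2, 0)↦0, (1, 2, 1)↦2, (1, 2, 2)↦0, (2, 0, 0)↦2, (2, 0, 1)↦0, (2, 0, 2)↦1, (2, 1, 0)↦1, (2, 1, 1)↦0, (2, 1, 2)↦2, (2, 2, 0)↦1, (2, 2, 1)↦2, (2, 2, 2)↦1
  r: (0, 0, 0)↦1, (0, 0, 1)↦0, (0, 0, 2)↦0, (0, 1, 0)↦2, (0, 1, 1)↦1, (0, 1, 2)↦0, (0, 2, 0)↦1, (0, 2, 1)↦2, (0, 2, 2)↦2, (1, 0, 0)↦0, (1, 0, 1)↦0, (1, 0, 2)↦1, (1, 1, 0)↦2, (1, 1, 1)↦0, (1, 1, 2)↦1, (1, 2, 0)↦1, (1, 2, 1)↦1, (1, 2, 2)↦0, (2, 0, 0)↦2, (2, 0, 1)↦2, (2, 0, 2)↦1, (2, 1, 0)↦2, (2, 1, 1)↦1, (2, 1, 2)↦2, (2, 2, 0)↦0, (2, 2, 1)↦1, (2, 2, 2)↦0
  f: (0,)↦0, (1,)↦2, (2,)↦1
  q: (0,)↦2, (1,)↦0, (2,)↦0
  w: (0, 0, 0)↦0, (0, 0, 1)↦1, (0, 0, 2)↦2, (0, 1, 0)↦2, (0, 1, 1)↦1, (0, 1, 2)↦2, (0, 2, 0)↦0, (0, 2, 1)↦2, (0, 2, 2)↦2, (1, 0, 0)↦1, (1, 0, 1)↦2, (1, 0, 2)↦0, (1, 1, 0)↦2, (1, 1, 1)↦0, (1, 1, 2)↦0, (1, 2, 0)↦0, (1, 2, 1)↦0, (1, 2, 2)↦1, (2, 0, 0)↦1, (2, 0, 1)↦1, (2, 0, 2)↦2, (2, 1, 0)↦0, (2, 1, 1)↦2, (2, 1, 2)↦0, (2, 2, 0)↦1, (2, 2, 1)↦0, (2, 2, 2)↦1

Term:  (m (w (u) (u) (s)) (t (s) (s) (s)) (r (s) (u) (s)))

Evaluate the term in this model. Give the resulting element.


  u = 2
  u = 2
  s = 1
  (w (u) (u) (s)) = w(2, 2, 1) = 0
  s = 1
  s = 1
  s = 1
  (t (s) (s) (s)) = t(1, 1, 1) = 0
  s = 1
  u = 2
  s = 1
  (r (s) (u) (s)) = r(1, 2, 1) = 1
  (m (w (u) (u) (s)) (t (s) (s) (s)) (r (s) (u) (s))) = m(0, 0, 1) = 1

value = 1


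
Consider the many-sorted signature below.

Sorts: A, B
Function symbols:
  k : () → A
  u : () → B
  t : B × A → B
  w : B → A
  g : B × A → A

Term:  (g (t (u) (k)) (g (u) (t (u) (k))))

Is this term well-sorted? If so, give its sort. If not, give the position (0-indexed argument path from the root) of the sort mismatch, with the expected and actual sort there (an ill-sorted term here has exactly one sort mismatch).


ill-sorted at position [1, 1]: expected A, got B

    (u) : B
    (k) : A
  (t (u) (k)) : B
    (u) : B
      (u) : B
      (k) : A
    (t (u) (k)) : B
  (g (u) (t (u) (k))) : ✗ arg 1 at [1, 1] has sort B, expected A


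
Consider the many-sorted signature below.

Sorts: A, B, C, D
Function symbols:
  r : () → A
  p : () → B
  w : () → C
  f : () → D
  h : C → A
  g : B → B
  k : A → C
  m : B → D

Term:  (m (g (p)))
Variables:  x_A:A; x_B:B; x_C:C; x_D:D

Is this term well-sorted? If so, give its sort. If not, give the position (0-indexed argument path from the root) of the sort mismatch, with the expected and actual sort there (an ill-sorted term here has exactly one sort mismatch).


    (p) : B
  (g (p)) : B
(m (g (p))) : D

well-sorted; sort = D


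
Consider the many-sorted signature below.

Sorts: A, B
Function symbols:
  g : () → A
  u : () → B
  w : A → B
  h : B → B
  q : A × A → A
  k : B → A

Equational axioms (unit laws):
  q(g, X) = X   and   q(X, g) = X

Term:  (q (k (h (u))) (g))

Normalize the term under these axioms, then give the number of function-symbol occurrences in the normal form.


1. (q (k (h (u))) (g))  →  (k (h (u)))
normal form: (k (h (u)))

size = 3


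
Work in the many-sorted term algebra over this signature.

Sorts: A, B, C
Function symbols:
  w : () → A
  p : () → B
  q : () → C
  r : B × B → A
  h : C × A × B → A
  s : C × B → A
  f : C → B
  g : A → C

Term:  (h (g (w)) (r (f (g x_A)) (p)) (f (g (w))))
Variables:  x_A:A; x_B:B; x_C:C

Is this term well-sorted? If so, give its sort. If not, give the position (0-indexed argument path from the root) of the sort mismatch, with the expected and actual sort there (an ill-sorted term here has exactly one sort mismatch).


    (w) : A
  (g (w)) : C
        x_A : A
      (g x_A) : C
    (f (g x_A)) : B
    (p) : B
  (r (f (g x_A)) (p)) : A
      (w) : A
    (g (w)) : C
  (f (g (w))) : B
(h (g (w)) (r (f (g x_A)) (p)) (f (g (w)))) : A

well-sorted; sort = A


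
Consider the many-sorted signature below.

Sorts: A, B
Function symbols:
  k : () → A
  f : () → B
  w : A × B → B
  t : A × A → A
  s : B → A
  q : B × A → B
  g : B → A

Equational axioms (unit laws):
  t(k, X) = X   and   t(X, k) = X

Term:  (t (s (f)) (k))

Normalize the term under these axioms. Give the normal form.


1. (t (s (f)) (k))  →  (s (f))

normal form = (s (f))


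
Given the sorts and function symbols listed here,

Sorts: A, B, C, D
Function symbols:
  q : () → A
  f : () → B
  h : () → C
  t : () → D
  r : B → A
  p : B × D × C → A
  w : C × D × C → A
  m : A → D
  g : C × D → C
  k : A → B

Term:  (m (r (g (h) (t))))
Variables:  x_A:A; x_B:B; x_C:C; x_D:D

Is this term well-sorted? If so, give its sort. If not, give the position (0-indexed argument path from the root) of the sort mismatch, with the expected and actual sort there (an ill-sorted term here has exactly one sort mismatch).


      (h) : C
      (t) : D
    (g (h) (t)) : C
  (r (g (h) (t))) : ✗ arg 0 at [0, 0] has sort C, expected B

ill-sorted at position [0, 0]: expected B, got C


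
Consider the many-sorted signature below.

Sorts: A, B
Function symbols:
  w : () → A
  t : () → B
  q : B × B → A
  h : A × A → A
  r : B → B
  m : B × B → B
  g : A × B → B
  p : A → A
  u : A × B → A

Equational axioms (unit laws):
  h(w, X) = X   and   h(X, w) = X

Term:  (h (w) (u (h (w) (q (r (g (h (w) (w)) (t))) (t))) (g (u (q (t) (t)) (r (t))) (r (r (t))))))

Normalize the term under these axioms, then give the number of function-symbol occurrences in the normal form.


size = 17

1. (h (w) (u (h (w) (q (r (g (h (w) (w)) (t))) (t))) (g (u (q (t) (t)) (r (t))) (r (r (t))))))  →  (u (h (w) (q (r (g (h (w) (w)) (t))) (t))) (g (u (q (t) (t)) (r (t))) (r (r (t)))))
2. (u (h (w) (q (r (g (h (w) (w)) (t))) (t))) (g (u (q (t) (t)) (r (t))) (r (r (t)))))  →  (u (q (r (g (h (w) (w)) (t))) (t)) (g (u (q (t) (t)) (r (t))) (r (r (t)))))
3. (u (q (r (g (h (w) (w)) (t))) (t)) (g (u (q (t) (t)) (r (t))) (r (r (t)))))  →  (u (q (r (g (w) (t))) (t)) (g (u (q (t) (t)) (r (t))) (r (r (t)))))
normal form: (u (q (r (g (w) (t))) (t)) (g (u (q (t) (t)) (r (t))) (r (r (t)))))


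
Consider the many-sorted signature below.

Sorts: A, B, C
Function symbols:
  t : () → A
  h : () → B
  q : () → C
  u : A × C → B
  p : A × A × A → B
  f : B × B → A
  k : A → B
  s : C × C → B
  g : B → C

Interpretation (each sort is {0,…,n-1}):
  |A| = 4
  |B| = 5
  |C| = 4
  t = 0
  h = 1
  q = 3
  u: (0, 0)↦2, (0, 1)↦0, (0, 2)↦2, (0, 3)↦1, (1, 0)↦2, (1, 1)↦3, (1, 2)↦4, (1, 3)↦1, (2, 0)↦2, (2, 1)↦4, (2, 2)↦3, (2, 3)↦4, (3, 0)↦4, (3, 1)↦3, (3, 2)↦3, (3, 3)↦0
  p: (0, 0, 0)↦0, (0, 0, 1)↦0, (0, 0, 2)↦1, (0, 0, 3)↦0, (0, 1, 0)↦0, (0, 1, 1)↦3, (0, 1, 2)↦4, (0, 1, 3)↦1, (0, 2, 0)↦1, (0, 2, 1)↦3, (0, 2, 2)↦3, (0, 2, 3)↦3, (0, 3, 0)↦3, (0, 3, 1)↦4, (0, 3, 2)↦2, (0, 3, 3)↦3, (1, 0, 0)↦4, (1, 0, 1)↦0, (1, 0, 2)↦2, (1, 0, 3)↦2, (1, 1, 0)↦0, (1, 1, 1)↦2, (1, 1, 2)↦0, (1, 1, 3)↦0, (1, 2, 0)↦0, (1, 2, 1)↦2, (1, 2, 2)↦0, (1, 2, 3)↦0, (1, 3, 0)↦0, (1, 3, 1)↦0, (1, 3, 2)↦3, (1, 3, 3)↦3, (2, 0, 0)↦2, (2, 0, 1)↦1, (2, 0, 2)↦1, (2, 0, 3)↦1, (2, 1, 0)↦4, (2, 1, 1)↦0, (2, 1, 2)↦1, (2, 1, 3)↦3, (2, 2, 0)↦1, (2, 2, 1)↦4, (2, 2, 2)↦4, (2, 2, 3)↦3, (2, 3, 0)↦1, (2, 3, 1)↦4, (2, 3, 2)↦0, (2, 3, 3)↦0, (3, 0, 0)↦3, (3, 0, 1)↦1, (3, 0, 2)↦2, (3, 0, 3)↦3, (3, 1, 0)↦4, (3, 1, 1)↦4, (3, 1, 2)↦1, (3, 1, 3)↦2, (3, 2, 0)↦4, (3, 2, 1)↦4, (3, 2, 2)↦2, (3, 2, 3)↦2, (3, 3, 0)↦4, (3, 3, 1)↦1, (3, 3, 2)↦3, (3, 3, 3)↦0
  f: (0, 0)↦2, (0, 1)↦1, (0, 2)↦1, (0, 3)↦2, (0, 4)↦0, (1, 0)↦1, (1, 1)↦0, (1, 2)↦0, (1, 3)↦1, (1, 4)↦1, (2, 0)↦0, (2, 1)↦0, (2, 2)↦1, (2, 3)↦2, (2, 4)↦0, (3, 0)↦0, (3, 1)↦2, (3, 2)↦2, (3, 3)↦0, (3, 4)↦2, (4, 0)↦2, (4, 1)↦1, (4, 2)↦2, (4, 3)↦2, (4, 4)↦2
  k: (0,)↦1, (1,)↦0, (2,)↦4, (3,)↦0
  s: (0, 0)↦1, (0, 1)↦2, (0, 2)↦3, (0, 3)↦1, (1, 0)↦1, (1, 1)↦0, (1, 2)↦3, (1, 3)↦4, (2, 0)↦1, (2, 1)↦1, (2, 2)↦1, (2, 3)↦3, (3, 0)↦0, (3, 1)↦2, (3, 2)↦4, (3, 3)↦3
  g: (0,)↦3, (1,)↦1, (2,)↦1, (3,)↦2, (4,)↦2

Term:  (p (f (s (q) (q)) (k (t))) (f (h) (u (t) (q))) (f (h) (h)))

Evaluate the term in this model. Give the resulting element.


  q = 3
  q = 3
  (s (q) (q)) = s(3, 3) = 3
  t = 0
  (k (t)) = k(0,) = 1
  (f (s (q) (q)) (k (t))) = f(3, 1) = 2
  h = 1
  t = 0
  q = 3
  (u (t) (q)) = u(0, 3) = 1
  (f (h) (u (t) (q))) = f(1, 1) = 0
  h = 1
  h = 1
  (f (h) (h)) = f(1, 1) = 0
  (p (f (s (q) (q)) (k (t))) (f (h) (u (t) (q))) (f (h) (h))) = p(2, 0, 0) = 2

value = 2


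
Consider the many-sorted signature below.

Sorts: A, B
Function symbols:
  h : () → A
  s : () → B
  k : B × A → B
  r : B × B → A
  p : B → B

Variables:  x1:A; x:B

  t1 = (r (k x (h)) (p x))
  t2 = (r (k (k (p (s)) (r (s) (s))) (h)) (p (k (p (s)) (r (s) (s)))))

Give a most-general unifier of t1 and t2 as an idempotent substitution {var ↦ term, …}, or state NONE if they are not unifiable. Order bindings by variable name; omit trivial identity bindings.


{x ↦ (k (p (s)) (r (s) (s)))}


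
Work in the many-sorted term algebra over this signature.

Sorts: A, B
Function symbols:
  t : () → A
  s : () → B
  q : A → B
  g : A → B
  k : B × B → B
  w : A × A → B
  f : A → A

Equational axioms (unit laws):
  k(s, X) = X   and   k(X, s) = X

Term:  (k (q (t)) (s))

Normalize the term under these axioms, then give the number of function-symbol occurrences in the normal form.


1. (k (q (t)) (s))  →  (q (t))
normal form: (q (t))

size = 2


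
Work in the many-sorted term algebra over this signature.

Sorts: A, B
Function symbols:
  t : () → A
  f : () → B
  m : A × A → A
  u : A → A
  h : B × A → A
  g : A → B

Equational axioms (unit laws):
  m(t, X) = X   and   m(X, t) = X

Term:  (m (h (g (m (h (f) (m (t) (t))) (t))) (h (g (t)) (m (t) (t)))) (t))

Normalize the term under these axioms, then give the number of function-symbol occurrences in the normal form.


1. (m (h (g (m (h (f) (m (t) (t))) (t))) (h (g (t)) (m (t) (t)))) (t))  →  (h (g (m (h (f) (m (t) (t))) (t))) (h (g (t)) (m (t) (t))))
2. (h (g (m (h (f) (m (t) (t))) (t))) (h (g (t)) (m (t) (t))))  →  (h (g (h (f) (m (t) (t)))) (h (g (t)) (m (t) (t))))
3. (h (g (h (f) (m (t) (t)))) (h (g (t)) (m (t) (t))))  →  (h (g (h (f) (t))) (h (g (t)) (m (t) (t))))
4. (h (g (h (f) (t))) (h (g (t)) (m (t) (t))))  →  (h (g (h (f) (t))) (h (g (t)) (t)))
normal form: (h (g (h (f) (t))) (h (g (t)) (t)))

size = 9


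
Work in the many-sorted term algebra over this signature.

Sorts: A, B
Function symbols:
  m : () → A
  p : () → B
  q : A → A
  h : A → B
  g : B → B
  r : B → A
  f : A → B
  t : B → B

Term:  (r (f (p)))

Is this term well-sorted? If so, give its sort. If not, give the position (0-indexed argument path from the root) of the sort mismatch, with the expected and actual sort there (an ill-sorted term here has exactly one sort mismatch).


ill-sorted at position [0, 0]: expected A, got B

    (p) : B
  (f (p)) : ✗ arg 0 at [0, 0] has sort B, expected A


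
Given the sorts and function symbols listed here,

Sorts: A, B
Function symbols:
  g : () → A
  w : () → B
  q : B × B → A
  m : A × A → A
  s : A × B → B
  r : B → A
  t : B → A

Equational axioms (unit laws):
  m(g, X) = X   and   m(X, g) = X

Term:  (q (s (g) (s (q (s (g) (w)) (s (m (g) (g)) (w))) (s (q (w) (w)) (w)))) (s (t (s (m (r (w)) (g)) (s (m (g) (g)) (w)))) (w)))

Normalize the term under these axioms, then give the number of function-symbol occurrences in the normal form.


size = 25

1. (q (s (g) (s (q (s (g) (w)) (s (m (g) (g)) (w))) (s (q (w) (w)) (w)))) (s (t (s (m (r (w)) (g)) (s (m (g) (g)) (w)))) (w)))  →  (q (s (g) (s (q (s (g) (w)) (s (g) (w))) (s (q (w) (w)) (w)))) (s (t (s (m (r (w)) (g)) (s (m (g) (g)) (w)))) (w)))
2. (q (s (g) (s (q (s (g) (w)) (s (g) (w))) (s (q (w) (w)) (w)))) (s (t (s (m (r (w)) (g)) (s (m (g) (g)) (w)))) (w)))  →  (q (s (g) (s (q (s (g) (w)) (s (g) (w))) (s (q (w) (w)) (w)))) (s (t (s (r (w)) (s (m (g) (g)) (w)))) (w)))
3. (q (s (g) (s (q (s (g) (w)) (s (g) (w))) (s (q (w) (w)) (w)))) (s (t (s (r (w)) (s (m (g) (g)) (w)))) (w)))  →  (q (s (g) (s (q (s (g) (w)) (s (g) (w))) (s (q (w) (w)) (w)))) (s (t (s (r (w)) (s (g) (w)))) (w)))
normal form: (q (s (g) (s (q (s (g) (w)) (s (g) (w))) (s (q (w) (w)) (w)))) (s (t (s (r (w)) (s (g) (w)))) (w)))


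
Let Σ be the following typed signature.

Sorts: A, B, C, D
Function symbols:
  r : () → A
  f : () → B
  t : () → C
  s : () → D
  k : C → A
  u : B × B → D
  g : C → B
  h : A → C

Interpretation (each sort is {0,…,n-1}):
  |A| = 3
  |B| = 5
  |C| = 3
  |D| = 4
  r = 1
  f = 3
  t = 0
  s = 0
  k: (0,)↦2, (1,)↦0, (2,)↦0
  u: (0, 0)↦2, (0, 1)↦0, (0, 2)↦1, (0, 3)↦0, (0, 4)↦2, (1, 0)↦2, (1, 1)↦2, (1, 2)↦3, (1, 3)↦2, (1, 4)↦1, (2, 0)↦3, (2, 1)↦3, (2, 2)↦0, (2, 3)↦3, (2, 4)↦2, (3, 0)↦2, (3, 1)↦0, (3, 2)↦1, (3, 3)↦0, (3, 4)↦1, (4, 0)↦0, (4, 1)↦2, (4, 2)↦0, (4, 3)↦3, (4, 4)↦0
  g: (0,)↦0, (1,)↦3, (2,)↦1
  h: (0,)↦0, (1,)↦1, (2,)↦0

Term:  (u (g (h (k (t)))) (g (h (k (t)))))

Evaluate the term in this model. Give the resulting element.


value = 2

  t = 0
  (k (t)) = k(0,) = 2
  (h (k (t))) = h(2,) = 0
  (g (h (k (t)))) = g(0,) = 0
  t = 0
  (k (t)) = k(0,) = 2
  (h (k (t))) = h(2,) = 0
  (g (h (k (t)))) = g(0,) = 0
  (u (g (h (k (t)))) (g (h (k (t))))) = u(0, 0) = 2


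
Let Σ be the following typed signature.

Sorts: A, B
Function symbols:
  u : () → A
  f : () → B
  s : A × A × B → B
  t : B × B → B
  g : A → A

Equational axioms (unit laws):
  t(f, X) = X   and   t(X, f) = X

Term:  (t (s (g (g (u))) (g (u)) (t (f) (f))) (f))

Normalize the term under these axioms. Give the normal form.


1. (t (s (g (g (u))) (g (u)) (t (f) (f))) (f))  →  (s (g (g (u))) (g (u)) (t (f) (f)))
2. (s (g (g (u))) (g (u)) (t (f) (f)))  →  (s (g (g (u))) (g (u)) (f))

normal form = (s (g (g (u))) (g (u)) (f))


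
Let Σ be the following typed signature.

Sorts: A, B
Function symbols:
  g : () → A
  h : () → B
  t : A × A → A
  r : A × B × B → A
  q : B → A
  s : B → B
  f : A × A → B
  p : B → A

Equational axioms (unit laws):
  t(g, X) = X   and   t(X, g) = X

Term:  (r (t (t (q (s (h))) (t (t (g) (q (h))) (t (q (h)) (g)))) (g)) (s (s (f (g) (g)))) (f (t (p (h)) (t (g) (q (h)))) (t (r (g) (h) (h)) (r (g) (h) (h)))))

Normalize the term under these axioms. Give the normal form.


1. (r (t (t (q (s (h))) (t (t (g) (q (h))) (t (q (h)) (g)))) (g)) (s (s (f (g) (g)))) (f (t (p (h)) (t (g) (q (h)))) (t (r (g) (h) (h)) (r (g) (h) (h)))))  →  (r (t (q (s (h))) (t (t (g) (q (h))) (t (q (h)) (g)))) (s (s (f (g) (g)))) (f (t (p (h)) (t (g) (q (h)))) (t (r (g) (h) (h)) (r (g) (h) (h)))))
2. (r (t (q (s (h))) (t (t (g) (q (h))) (t (q (h)) (g)))) (s (s (f (g) (g)))) (f (t (p (h)) (t (g) (q (h)))) (t (r (g) (h) (h)) (r (g) (h) (h)))))  →  (r (t (q (s (h))) (t (q (h)) (t (q (h)) (g)))) (s (s (f (g) (g)))) (f (t (p (h)) (t (g) (q (h)))) (t (r (g) (h) (h)) (r (g) (h) (h)))))
3. (r (t (q (s (h))) (t (q (h)) (t (q (h)) (g)))) (s (s (f (g) (g)))) (f (t (p (h)) (t (g) (q (h)))) (t (r (g) (h) (h)) (r (g) (h) (h)))))  →  (r (t (q (s (h))) (t (q (h)) (q (h)))) (s (s (f (g) (g)))) (f (t (p (h)) (t (g) (q (h)))) (t (r (g) (h) (h)) (r (g) (h) (h)))))
4. (r (t (q (s (h))) (t (q (h)) (q (h)))) (s (s (f (g) (g)))) (f (t (p (h)) (t (g) (q (h)))) (t (r (g) (h) (h)) (r (g) (h) (h)))))  →  (r (t (q (s (h))) (t (q (h)) (q (h)))) (s (s (f (g) (g)))) (f (t (p (h)) (q (h))) (t (r (g) (h) (h)) (r (g) (h) (h)))))

normal form = (r (t (q (s (h))) (t (q (h)) (q (h)))) (s (s (f (g) (g)))) (f (t (p (h)) (q (h))) (t (r (g) (h) (h)) (r (g) (h) (h)))))


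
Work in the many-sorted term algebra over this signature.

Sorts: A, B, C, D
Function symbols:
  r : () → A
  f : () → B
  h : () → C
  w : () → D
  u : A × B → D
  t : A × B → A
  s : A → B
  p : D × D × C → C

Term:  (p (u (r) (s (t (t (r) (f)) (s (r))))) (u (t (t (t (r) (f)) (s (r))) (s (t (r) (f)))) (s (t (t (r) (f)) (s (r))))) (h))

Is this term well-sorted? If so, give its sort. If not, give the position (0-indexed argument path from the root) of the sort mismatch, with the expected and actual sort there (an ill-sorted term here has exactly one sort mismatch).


    (r) : A
          (r) : A
          (f) : B
        (t (r) (f)) : A
          (r) : A
        (s (r)) : B
      (t (t (r) (f)) (s (r))) : A
    (s (t (t (r) (f)) (s (r)))) : B
  (u (r) (s (t (t (r) (f)) (s (r))))) : D
          (r) : A
          (f) : B
        (t (r) (f)) : A
          (r) : A
        (s (r)) : B
      (t (t (r) (f)) (s (r))) : A
          (r) : A
          (f) : B
        (t (r) (f)) : A
      (s (t (r) (f))) : B
    (t (t (t (r) (f)) (s (r))) (s (t (r) (f)))) : A
          (r) : A
          (f) : B
        (t (r) (f)) : A
          (r) : A
        (s (r)) : B
      (t (t (r) (f)) (s (r))) : A
    (s (t (t (r) (f)) (s (r)))) : B
  (u (t (t (t (r) (f)) (s (r))) (s (t (r) (f)))) (s (t (t (r) (f)) (s (r))))) : D
  (h) : C
(p (u (r) (s (t (t (r) (f)) (s (r))))) (u (t (t (t (r) (f)) (s (r))) (s (t (r) (f)))) (s (t (t (r) (f)) (s (r))))) (h)) : C

well-sorted; sort = C


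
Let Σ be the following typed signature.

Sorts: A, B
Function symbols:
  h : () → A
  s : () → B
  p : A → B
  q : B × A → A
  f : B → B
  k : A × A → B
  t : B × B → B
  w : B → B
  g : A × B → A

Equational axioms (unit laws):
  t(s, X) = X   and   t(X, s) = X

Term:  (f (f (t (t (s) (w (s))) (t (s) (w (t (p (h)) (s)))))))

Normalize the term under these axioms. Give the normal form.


normal form = (f (f (t (w (s)) (w (p (h))))))

1. (f (f (t (t (s) (w (s))) (t (s) (w (t (p (h)) (s)))))))  →  (f (f (t (w (s)) (t (s) (w (t (p (h)) (s)))))))
2. (f (f (t (w (s)) (t (s) (w (t (p (h)) (s)))))))  →  (f (f (t (w (s)) (w (t (p (h)) (s))))))
3. (f (f (t (w (s)) (w (t (p (h)) (s))))))  →  (f (f (t (w (s)) (w (p (h))))))


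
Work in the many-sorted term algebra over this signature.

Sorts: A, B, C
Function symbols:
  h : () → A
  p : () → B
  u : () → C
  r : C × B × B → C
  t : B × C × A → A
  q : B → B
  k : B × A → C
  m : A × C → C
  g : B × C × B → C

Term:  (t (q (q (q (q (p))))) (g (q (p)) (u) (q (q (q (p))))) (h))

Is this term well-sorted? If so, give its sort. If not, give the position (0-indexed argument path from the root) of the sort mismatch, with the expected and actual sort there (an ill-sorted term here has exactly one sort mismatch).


well-sorted; sort = A

          (p) : B
        (q (p)) : B
      (q (q (p))) : B
    (q (q (q (p)))) : B
  (q (q (q (q (p))))) : B
      (p) : B
    (q (p)) : B
    (u) : C
          (p) : B
        (q (p)) : B
      (q (q (p))) : B
    (q (q (q (p)))) : B
  (g (q (p)) (u) (q (q (q (p))))) : C
  (h) : A
(t (q (q (q (q (p))))) (g (q (p)) (u) (q (q (q (p))))) (h)) : A
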